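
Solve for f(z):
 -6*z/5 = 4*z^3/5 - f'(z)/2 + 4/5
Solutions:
 f(z) = C1 + 2*z^4/5 + 6*z^2/5 + 8*z/5


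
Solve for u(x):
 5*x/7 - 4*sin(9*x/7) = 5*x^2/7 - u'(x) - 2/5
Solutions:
 u(x) = C1 + 5*x^3/21 - 5*x^2/14 - 2*x/5 - 28*cos(9*x/7)/9


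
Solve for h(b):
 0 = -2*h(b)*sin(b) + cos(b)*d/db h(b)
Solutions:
 h(b) = C1/cos(b)^2


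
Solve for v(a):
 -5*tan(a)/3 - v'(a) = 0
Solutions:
 v(a) = C1 + 5*log(cos(a))/3


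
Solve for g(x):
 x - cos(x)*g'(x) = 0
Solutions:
 g(x) = C1 + Integral(x/cos(x), x)


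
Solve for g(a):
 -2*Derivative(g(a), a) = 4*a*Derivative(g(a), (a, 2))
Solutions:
 g(a) = C1 + C2*sqrt(a)


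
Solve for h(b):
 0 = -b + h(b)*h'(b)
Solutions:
 h(b) = -sqrt(C1 + b^2)
 h(b) = sqrt(C1 + b^2)


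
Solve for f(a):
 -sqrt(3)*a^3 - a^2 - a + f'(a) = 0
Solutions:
 f(a) = C1 + sqrt(3)*a^4/4 + a^3/3 + a^2/2


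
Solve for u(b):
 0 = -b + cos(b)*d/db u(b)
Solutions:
 u(b) = C1 + Integral(b/cos(b), b)


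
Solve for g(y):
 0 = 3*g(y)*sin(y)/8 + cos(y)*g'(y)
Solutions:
 g(y) = C1*cos(y)^(3/8)


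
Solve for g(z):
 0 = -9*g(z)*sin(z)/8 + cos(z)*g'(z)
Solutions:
 g(z) = C1/cos(z)^(9/8)


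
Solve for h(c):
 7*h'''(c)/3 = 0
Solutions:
 h(c) = C1 + C2*c + C3*c^2


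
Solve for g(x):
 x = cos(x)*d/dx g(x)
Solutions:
 g(x) = C1 + Integral(x/cos(x), x)


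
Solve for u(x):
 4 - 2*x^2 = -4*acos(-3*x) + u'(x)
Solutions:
 u(x) = C1 - 2*x^3/3 + 4*x*acos(-3*x) + 4*x + 4*sqrt(1 - 9*x^2)/3


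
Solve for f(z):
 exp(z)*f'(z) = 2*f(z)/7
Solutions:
 f(z) = C1*exp(-2*exp(-z)/7)


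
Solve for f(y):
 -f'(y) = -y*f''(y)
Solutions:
 f(y) = C1 + C2*y^2


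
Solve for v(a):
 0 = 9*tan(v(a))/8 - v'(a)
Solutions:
 v(a) = pi - asin(C1*exp(9*a/8))
 v(a) = asin(C1*exp(9*a/8))


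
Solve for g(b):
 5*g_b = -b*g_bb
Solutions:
 g(b) = C1 + C2/b^4


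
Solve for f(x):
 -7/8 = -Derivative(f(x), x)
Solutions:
 f(x) = C1 + 7*x/8


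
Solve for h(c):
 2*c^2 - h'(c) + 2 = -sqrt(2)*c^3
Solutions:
 h(c) = C1 + sqrt(2)*c^4/4 + 2*c^3/3 + 2*c


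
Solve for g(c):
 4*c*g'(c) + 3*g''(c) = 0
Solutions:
 g(c) = C1 + C2*erf(sqrt(6)*c/3)


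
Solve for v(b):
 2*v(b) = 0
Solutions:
 v(b) = 0


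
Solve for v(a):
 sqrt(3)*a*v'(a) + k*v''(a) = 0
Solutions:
 v(a) = C1 + C2*sqrt(k)*erf(sqrt(2)*3^(1/4)*a*sqrt(1/k)/2)


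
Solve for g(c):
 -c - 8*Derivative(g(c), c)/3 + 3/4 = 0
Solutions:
 g(c) = C1 - 3*c^2/16 + 9*c/32


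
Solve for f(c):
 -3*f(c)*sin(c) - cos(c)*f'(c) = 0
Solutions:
 f(c) = C1*cos(c)^3


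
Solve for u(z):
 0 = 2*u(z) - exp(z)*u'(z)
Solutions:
 u(z) = C1*exp(-2*exp(-z))


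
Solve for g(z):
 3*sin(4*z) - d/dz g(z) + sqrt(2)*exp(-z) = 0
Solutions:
 g(z) = C1 - 3*cos(4*z)/4 - sqrt(2)*exp(-z)


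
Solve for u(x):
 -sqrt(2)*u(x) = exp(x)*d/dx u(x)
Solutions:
 u(x) = C1*exp(sqrt(2)*exp(-x))


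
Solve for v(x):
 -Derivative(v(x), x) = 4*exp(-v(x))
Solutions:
 v(x) = log(C1 - 4*x)


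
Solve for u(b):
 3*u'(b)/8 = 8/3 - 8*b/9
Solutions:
 u(b) = C1 - 32*b^2/27 + 64*b/9


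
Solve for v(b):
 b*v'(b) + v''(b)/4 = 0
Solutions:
 v(b) = C1 + C2*erf(sqrt(2)*b)


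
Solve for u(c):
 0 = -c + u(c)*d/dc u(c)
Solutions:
 u(c) = -sqrt(C1 + c^2)
 u(c) = sqrt(C1 + c^2)


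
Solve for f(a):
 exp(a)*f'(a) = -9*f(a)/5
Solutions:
 f(a) = C1*exp(9*exp(-a)/5)


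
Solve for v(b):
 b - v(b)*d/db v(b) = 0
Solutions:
 v(b) = -sqrt(C1 + b^2)
 v(b) = sqrt(C1 + b^2)


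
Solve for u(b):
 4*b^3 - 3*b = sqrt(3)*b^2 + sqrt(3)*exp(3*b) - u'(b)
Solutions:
 u(b) = C1 - b^4 + sqrt(3)*b^3/3 + 3*b^2/2 + sqrt(3)*exp(3*b)/3


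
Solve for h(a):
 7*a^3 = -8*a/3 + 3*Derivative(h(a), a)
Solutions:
 h(a) = C1 + 7*a^4/12 + 4*a^2/9


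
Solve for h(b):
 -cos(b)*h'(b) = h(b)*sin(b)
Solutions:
 h(b) = C1*cos(b)


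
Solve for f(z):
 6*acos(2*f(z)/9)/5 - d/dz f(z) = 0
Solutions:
 Integral(1/acos(2*_y/9), (_y, f(z))) = C1 + 6*z/5


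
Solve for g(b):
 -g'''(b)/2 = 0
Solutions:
 g(b) = C1 + C2*b + C3*b^2


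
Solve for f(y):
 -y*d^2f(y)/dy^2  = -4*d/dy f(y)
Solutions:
 f(y) = C1 + C2*y^5


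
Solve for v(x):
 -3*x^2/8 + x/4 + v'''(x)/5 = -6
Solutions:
 v(x) = C1 + C2*x + C3*x^2 + x^5/32 - 5*x^4/96 - 5*x^3


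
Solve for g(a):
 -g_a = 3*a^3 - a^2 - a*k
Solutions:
 g(a) = C1 - 3*a^4/4 + a^3/3 + a^2*k/2


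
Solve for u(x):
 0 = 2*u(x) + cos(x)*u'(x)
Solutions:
 u(x) = C1*(sin(x) - 1)/(sin(x) + 1)


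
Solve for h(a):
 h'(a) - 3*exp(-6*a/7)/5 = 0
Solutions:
 h(a) = C1 - 7*exp(-6*a/7)/10


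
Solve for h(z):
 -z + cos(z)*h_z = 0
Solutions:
 h(z) = C1 + Integral(z/cos(z), z)


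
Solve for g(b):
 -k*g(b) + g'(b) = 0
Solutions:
 g(b) = C1*exp(b*k)


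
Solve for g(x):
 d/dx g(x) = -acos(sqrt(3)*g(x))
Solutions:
 Integral(1/acos(sqrt(3)*_y), (_y, g(x))) = C1 - x


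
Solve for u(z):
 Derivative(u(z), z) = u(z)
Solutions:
 u(z) = C1*exp(z)


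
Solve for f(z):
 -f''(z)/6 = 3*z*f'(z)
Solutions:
 f(z) = C1 + C2*erf(3*z)


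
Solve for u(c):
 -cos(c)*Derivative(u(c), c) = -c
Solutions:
 u(c) = C1 + Integral(c/cos(c), c)


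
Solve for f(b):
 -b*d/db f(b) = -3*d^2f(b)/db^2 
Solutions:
 f(b) = C1 + C2*erfi(sqrt(6)*b/6)


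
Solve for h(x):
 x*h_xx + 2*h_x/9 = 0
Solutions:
 h(x) = C1 + C2*x^(7/9)


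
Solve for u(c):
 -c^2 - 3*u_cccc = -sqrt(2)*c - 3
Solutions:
 u(c) = C1 + C2*c + C3*c^2 + C4*c^3 - c^6/1080 + sqrt(2)*c^5/360 + c^4/24


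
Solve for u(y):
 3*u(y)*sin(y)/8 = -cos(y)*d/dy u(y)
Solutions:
 u(y) = C1*cos(y)^(3/8)


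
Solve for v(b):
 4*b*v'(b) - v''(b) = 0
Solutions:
 v(b) = C1 + C2*erfi(sqrt(2)*b)


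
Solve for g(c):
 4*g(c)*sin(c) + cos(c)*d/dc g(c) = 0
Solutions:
 g(c) = C1*cos(c)^4


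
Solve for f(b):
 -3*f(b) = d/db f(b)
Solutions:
 f(b) = C1*exp(-3*b)


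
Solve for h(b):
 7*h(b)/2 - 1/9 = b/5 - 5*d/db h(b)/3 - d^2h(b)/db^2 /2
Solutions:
 h(b) = 2*b/35 + (C1*sin(sqrt(38)*b/3) + C2*cos(sqrt(38)*b/3))*exp(-5*b/3) + 2/441


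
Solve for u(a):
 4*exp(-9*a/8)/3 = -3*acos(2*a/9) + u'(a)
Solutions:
 u(a) = C1 + 3*a*acos(2*a/9) - 3*sqrt(81 - 4*a^2)/2 - 32*exp(-9*a/8)/27


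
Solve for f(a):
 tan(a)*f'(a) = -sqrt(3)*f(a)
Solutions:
 f(a) = C1/sin(a)^(sqrt(3))


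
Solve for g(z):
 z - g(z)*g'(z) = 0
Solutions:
 g(z) = -sqrt(C1 + z^2)
 g(z) = sqrt(C1 + z^2)


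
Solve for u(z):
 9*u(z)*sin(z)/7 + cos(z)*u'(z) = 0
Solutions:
 u(z) = C1*cos(z)^(9/7)


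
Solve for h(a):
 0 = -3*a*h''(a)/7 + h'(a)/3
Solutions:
 h(a) = C1 + C2*a^(16/9)


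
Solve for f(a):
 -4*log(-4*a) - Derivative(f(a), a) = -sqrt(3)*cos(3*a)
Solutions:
 f(a) = C1 - 4*a*log(-a) - 8*a*log(2) + 4*a + sqrt(3)*sin(3*a)/3


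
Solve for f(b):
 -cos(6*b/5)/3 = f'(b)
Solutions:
 f(b) = C1 - 5*sin(6*b/5)/18


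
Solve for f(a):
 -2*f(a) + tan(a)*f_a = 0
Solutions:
 f(a) = C1*sin(a)^2


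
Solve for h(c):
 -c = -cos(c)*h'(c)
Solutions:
 h(c) = C1 + Integral(c/cos(c), c)


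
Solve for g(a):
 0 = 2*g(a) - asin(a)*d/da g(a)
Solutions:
 g(a) = C1*exp(2*Integral(1/asin(a), a))


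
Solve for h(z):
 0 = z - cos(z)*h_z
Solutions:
 h(z) = C1 + Integral(z/cos(z), z)


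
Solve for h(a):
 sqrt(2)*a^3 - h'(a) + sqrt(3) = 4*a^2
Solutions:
 h(a) = C1 + sqrt(2)*a^4/4 - 4*a^3/3 + sqrt(3)*a


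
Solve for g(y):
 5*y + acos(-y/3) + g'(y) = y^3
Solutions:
 g(y) = C1 + y^4/4 - 5*y^2/2 - y*acos(-y/3) - sqrt(9 - y^2)


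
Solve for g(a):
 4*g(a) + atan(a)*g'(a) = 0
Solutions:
 g(a) = C1*exp(-4*Integral(1/atan(a), a))


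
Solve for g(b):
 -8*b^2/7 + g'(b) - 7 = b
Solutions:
 g(b) = C1 + 8*b^3/21 + b^2/2 + 7*b


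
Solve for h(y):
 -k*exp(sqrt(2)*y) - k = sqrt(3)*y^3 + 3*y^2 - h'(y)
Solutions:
 h(y) = C1 + k*y + sqrt(2)*k*exp(sqrt(2)*y)/2 + sqrt(3)*y^4/4 + y^3


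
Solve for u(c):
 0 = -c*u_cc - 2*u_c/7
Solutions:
 u(c) = C1 + C2*c^(5/7)


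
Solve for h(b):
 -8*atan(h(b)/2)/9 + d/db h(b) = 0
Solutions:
 Integral(1/atan(_y/2), (_y, h(b))) = C1 + 8*b/9


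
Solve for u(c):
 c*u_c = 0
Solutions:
 u(c) = C1


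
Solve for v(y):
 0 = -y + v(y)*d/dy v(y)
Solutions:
 v(y) = -sqrt(C1 + y^2)
 v(y) = sqrt(C1 + y^2)


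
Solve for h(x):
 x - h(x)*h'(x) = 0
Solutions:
 h(x) = -sqrt(C1 + x^2)
 h(x) = sqrt(C1 + x^2)


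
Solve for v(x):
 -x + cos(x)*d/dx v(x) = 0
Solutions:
 v(x) = C1 + Integral(x/cos(x), x)


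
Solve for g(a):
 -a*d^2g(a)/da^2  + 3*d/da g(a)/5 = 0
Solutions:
 g(a) = C1 + C2*a^(8/5)


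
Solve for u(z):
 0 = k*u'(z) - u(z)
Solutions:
 u(z) = C1*exp(z/k)


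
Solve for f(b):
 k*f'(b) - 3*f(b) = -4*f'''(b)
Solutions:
 f(b) = C1*exp(b*(-k/((-3^(1/3) + 3^(5/6)*I)*(sqrt(3)*sqrt(k^3 + 243) + 27)^(1/3)) - 3^(1/3)*(sqrt(3)*sqrt(k^3 + 243) + 27)^(1/3)/12 + 3^(5/6)*I*(sqrt(3)*sqrt(k^3 + 243) + 27)^(1/3)/12)) + C2*exp(b*(k/((3^(1/3) + 3^(5/6)*I)*(sqrt(3)*sqrt(k^3 + 243) + 27)^(1/3)) - 3^(1/3)*(sqrt(3)*sqrt(k^3 + 243) + 27)^(1/3)/12 - 3^(5/6)*I*(sqrt(3)*sqrt(k^3 + 243) + 27)^(1/3)/12)) + C3*exp(3^(1/3)*b*(-3^(1/3)*k/(sqrt(3)*sqrt(k^3 + 243) + 27)^(1/3) + (sqrt(3)*sqrt(k^3 + 243) + 27)^(1/3))/6)


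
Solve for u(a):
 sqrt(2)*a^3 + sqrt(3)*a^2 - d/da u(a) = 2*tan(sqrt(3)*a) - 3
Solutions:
 u(a) = C1 + sqrt(2)*a^4/4 + sqrt(3)*a^3/3 + 3*a + 2*sqrt(3)*log(cos(sqrt(3)*a))/3


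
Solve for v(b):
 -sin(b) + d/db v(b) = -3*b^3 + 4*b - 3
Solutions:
 v(b) = C1 - 3*b^4/4 + 2*b^2 - 3*b - cos(b)


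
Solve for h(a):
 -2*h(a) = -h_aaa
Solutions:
 h(a) = C3*exp(2^(1/3)*a) + (C1*sin(2^(1/3)*sqrt(3)*a/2) + C2*cos(2^(1/3)*sqrt(3)*a/2))*exp(-2^(1/3)*a/2)


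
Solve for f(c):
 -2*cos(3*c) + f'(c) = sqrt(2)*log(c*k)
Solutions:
 f(c) = C1 + sqrt(2)*c*(log(c*k) - 1) + 2*sin(3*c)/3


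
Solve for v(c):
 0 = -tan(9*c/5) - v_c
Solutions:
 v(c) = C1 + 5*log(cos(9*c/5))/9


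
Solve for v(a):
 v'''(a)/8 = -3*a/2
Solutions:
 v(a) = C1 + C2*a + C3*a^2 - a^4/2


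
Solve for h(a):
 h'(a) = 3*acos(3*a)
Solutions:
 h(a) = C1 + 3*a*acos(3*a) - sqrt(1 - 9*a^2)


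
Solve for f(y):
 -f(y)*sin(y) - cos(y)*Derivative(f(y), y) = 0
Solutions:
 f(y) = C1*cos(y)


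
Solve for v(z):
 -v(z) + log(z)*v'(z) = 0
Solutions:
 v(z) = C1*exp(li(z))


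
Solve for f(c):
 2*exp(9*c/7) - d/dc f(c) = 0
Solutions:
 f(c) = C1 + 14*exp(9*c/7)/9


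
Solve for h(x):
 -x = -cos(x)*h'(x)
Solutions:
 h(x) = C1 + Integral(x/cos(x), x)


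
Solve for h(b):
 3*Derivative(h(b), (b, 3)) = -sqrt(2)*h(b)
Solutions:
 h(b) = C3*exp(-2^(1/6)*3^(2/3)*b/3) + (C1*sin(6^(1/6)*b/2) + C2*cos(6^(1/6)*b/2))*exp(2^(1/6)*3^(2/3)*b/6)


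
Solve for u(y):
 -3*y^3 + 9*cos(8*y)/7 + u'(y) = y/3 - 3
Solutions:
 u(y) = C1 + 3*y^4/4 + y^2/6 - 3*y - 9*sin(8*y)/56


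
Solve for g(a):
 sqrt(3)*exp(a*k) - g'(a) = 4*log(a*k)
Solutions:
 g(a) = C1 - 4*a*log(a*k) + 4*a + Piecewise((sqrt(3)*exp(a*k)/k, Ne(k, 0)), (sqrt(3)*a, True))


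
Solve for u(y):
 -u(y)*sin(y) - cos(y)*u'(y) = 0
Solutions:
 u(y) = C1*cos(y)


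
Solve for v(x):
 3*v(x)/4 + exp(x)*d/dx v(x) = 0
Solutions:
 v(x) = C1*exp(3*exp(-x)/4)


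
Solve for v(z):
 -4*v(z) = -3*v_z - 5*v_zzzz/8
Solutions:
 v(z) = C1*exp(z*(-10^(2/3)*(19 + 3*sqrt(129))^(1/3) + 20*10^(1/3)/(19 + 3*sqrt(129))^(1/3) + 20)/30)*sin(10^(1/3)*sqrt(3)*z*(20/(19 + 3*sqrt(129))^(1/3) + 10^(1/3)*(19 + 3*sqrt(129))^(1/3))/30) + C2*exp(z*(-10^(2/3)*(19 + 3*sqrt(129))^(1/3) + 20*10^(1/3)/(19 + 3*sqrt(129))^(1/3) + 20)/30)*cos(10^(1/3)*sqrt(3)*z*(20/(19 + 3*sqrt(129))^(1/3) + 10^(1/3)*(19 + 3*sqrt(129))^(1/3))/30) + C3*exp(-2*z) + C4*exp(z*(-20*10^(1/3)/(19 + 3*sqrt(129))^(1/3) + 10 + 10^(2/3)*(19 + 3*sqrt(129))^(1/3))/15)


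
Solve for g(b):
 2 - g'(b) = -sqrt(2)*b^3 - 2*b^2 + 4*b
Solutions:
 g(b) = C1 + sqrt(2)*b^4/4 + 2*b^3/3 - 2*b^2 + 2*b


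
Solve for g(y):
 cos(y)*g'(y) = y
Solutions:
 g(y) = C1 + Integral(y/cos(y), y)


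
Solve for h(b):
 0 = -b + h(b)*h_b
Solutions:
 h(b) = -sqrt(C1 + b^2)
 h(b) = sqrt(C1 + b^2)


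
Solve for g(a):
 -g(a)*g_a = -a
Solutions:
 g(a) = -sqrt(C1 + a^2)
 g(a) = sqrt(C1 + a^2)


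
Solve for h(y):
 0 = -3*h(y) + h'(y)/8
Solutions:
 h(y) = C1*exp(24*y)


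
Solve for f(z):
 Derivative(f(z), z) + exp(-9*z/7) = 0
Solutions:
 f(z) = C1 + 7*exp(-9*z/7)/9


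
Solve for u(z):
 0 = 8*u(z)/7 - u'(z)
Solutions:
 u(z) = C1*exp(8*z/7)


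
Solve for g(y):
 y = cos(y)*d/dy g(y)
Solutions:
 g(y) = C1 + Integral(y/cos(y), y)


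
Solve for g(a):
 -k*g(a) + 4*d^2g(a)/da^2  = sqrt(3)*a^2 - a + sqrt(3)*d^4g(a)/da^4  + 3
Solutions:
 g(a) = C1*exp(-3^(3/4)*a*sqrt(2 - sqrt(-sqrt(3)*k + 4))/3) + C2*exp(3^(3/4)*a*sqrt(2 - sqrt(-sqrt(3)*k + 4))/3) + C3*exp(-3^(3/4)*a*sqrt(sqrt(-sqrt(3)*k + 4) + 2)/3) + C4*exp(3^(3/4)*a*sqrt(sqrt(-sqrt(3)*k + 4) + 2)/3) - sqrt(3)*a^2/k + a/k - 3/k - 8*sqrt(3)/k^2


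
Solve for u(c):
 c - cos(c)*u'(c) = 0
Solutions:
 u(c) = C1 + Integral(c/cos(c), c)


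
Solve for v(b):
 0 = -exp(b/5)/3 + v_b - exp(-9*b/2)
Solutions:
 v(b) = C1 + 5*exp(b/5)/3 - 2*exp(-9*b/2)/9


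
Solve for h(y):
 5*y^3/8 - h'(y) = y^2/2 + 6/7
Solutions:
 h(y) = C1 + 5*y^4/32 - y^3/6 - 6*y/7


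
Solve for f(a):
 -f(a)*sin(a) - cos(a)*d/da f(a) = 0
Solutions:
 f(a) = C1*cos(a)


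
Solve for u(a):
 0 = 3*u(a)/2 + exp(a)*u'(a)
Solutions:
 u(a) = C1*exp(3*exp(-a)/2)


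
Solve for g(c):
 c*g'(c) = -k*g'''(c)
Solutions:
 g(c) = C1 + Integral(C2*airyai(c*(-1/k)^(1/3)) + C3*airybi(c*(-1/k)^(1/3)), c)


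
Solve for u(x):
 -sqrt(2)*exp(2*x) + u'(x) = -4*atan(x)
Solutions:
 u(x) = C1 - 4*x*atan(x) + sqrt(2)*exp(2*x)/2 + 2*log(x^2 + 1)


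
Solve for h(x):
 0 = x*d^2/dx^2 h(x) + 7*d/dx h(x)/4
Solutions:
 h(x) = C1 + C2/x^(3/4)


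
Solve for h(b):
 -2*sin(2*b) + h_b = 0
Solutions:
 h(b) = C1 - cos(2*b)


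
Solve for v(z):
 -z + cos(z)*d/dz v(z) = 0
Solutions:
 v(z) = C1 + Integral(z/cos(z), z)


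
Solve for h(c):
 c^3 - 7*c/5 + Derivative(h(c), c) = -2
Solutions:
 h(c) = C1 - c^4/4 + 7*c^2/10 - 2*c


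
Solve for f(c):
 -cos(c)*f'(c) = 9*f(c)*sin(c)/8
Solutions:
 f(c) = C1*cos(c)^(9/8)


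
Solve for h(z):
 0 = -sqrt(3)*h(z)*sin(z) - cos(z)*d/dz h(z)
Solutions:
 h(z) = C1*cos(z)^(sqrt(3))


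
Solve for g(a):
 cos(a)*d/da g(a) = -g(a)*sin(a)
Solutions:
 g(a) = C1*cos(a)


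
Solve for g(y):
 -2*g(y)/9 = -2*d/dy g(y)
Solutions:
 g(y) = C1*exp(y/9)


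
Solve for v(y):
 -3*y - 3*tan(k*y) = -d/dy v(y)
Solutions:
 v(y) = C1 + 3*y^2/2 + 3*Piecewise((-log(cos(k*y))/k, Ne(k, 0)), (0, True))


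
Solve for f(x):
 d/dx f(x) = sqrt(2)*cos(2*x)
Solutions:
 f(x) = C1 + sqrt(2)*sin(2*x)/2


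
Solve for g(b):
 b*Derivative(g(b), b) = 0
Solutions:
 g(b) = C1


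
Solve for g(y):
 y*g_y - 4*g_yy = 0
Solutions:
 g(y) = C1 + C2*erfi(sqrt(2)*y/4)


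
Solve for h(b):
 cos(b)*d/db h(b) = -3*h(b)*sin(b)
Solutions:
 h(b) = C1*cos(b)^3


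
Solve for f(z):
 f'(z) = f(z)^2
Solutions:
 f(z) = -1/(C1 + z)


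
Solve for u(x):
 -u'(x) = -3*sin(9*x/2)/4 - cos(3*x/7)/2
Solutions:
 u(x) = C1 + 7*sin(3*x/7)/6 - cos(9*x/2)/6


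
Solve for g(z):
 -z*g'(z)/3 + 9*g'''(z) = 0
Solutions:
 g(z) = C1 + Integral(C2*airyai(z/3) + C3*airybi(z/3), z)


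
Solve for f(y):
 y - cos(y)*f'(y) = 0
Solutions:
 f(y) = C1 + Integral(y/cos(y), y)


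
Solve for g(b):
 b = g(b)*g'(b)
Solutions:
 g(b) = -sqrt(C1 + b^2)
 g(b) = sqrt(C1 + b^2)


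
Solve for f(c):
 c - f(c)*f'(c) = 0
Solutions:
 f(c) = -sqrt(C1 + c^2)
 f(c) = sqrt(C1 + c^2)


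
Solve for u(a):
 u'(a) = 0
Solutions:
 u(a) = C1


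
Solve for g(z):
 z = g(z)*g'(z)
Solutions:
 g(z) = -sqrt(C1 + z^2)
 g(z) = sqrt(C1 + z^2)


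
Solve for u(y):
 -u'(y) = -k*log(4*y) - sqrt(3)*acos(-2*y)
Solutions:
 u(y) = C1 + k*y*(log(y) - 1) + 2*k*y*log(2) + sqrt(3)*(y*acos(-2*y) + sqrt(1 - 4*y^2)/2)


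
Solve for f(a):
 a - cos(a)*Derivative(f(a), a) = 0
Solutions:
 f(a) = C1 + Integral(a/cos(a), a)


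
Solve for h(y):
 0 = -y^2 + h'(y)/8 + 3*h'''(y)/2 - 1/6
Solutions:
 h(y) = C1 + C2*sin(sqrt(3)*y/6) + C3*cos(sqrt(3)*y/6) + 8*y^3/3 - 572*y/3


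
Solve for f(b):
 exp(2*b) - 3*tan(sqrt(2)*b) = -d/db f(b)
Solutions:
 f(b) = C1 - exp(2*b)/2 - 3*sqrt(2)*log(cos(sqrt(2)*b))/2


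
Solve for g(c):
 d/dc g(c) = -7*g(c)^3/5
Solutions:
 g(c) = -sqrt(10)*sqrt(-1/(C1 - 7*c))/2
 g(c) = sqrt(10)*sqrt(-1/(C1 - 7*c))/2


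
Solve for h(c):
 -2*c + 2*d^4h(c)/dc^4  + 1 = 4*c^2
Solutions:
 h(c) = C1 + C2*c + C3*c^2 + C4*c^3 + c^6/180 + c^5/120 - c^4/48


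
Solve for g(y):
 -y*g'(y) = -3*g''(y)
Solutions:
 g(y) = C1 + C2*erfi(sqrt(6)*y/6)


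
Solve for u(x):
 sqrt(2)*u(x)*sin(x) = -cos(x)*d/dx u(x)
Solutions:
 u(x) = C1*cos(x)^(sqrt(2))


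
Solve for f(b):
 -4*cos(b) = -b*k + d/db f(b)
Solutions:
 f(b) = C1 + b^2*k/2 - 4*sin(b)


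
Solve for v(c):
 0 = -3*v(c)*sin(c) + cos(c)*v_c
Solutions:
 v(c) = C1/cos(c)^3


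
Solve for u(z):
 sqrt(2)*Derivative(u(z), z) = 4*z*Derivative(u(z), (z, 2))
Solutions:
 u(z) = C1 + C2*z^(sqrt(2)/4 + 1)


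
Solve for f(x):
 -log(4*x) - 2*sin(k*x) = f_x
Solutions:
 f(x) = C1 - x*log(x) - 2*x*log(2) + x - 2*Piecewise((-cos(k*x)/k, Ne(k, 0)), (0, True))


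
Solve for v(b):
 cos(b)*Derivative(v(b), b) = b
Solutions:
 v(b) = C1 + Integral(b/cos(b), b)


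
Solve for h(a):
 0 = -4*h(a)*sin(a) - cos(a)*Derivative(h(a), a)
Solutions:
 h(a) = C1*cos(a)^4


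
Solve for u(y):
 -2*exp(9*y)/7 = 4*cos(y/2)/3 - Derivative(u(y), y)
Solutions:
 u(y) = C1 + 2*exp(9*y)/63 + 8*sin(y/2)/3


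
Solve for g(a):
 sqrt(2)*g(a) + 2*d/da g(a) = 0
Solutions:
 g(a) = C1*exp(-sqrt(2)*a/2)


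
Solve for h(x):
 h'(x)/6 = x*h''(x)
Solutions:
 h(x) = C1 + C2*x^(7/6)


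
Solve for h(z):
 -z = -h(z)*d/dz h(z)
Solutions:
 h(z) = -sqrt(C1 + z^2)
 h(z) = sqrt(C1 + z^2)


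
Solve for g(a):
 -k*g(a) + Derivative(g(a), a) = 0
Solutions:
 g(a) = C1*exp(a*k)


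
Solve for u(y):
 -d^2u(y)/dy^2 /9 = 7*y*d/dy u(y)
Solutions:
 u(y) = C1 + C2*erf(3*sqrt(14)*y/2)


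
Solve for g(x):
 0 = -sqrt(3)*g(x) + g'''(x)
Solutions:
 g(x) = C3*exp(3^(1/6)*x) + (C1*sin(3^(2/3)*x/2) + C2*cos(3^(2/3)*x/2))*exp(-3^(1/6)*x/2)


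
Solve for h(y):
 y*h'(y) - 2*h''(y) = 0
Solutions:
 h(y) = C1 + C2*erfi(y/2)


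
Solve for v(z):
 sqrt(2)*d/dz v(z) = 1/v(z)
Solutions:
 v(z) = -sqrt(C1 + sqrt(2)*z)
 v(z) = sqrt(C1 + sqrt(2)*z)


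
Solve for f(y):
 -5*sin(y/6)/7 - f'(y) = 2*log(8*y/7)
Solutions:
 f(y) = C1 - 2*y*log(y) - 6*y*log(2) + 2*y + 2*y*log(7) + 30*cos(y/6)/7


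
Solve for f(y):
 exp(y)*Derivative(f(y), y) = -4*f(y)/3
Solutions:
 f(y) = C1*exp(4*exp(-y)/3)


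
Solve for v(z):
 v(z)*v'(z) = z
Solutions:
 v(z) = -sqrt(C1 + z^2)
 v(z) = sqrt(C1 + z^2)


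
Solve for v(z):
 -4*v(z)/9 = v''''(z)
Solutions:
 v(z) = (C1*sin(sqrt(3)*z/3) + C2*cos(sqrt(3)*z/3))*exp(-sqrt(3)*z/3) + (C3*sin(sqrt(3)*z/3) + C4*cos(sqrt(3)*z/3))*exp(sqrt(3)*z/3)


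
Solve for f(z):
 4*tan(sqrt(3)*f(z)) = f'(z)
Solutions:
 f(z) = sqrt(3)*(pi - asin(C1*exp(4*sqrt(3)*z)))/3
 f(z) = sqrt(3)*asin(C1*exp(4*sqrt(3)*z))/3


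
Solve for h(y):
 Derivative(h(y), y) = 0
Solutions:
 h(y) = C1


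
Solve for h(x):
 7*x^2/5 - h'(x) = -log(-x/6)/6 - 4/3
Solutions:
 h(x) = C1 + 7*x^3/15 + x*log(-x)/6 + x*(7 - log(6))/6


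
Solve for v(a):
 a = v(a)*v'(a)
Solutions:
 v(a) = -sqrt(C1 + a^2)
 v(a) = sqrt(C1 + a^2)


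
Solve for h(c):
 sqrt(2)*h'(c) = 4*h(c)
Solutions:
 h(c) = C1*exp(2*sqrt(2)*c)


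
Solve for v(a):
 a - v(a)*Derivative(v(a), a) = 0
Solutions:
 v(a) = -sqrt(C1 + a^2)
 v(a) = sqrt(C1 + a^2)


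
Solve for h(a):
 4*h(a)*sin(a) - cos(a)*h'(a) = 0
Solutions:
 h(a) = C1/cos(a)^4


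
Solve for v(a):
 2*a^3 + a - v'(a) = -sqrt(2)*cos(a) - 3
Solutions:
 v(a) = C1 + a^4/2 + a^2/2 + 3*a + sqrt(2)*sin(a)


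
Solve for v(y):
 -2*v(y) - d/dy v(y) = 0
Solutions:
 v(y) = C1*exp(-2*y)


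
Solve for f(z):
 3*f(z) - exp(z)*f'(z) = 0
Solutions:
 f(z) = C1*exp(-3*exp(-z))


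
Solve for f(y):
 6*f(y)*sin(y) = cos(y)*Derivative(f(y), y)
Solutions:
 f(y) = C1/cos(y)^6


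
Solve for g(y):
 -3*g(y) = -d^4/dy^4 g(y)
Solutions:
 g(y) = C1*exp(-3^(1/4)*y) + C2*exp(3^(1/4)*y) + C3*sin(3^(1/4)*y) + C4*cos(3^(1/4)*y)


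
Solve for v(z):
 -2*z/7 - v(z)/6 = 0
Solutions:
 v(z) = -12*z/7


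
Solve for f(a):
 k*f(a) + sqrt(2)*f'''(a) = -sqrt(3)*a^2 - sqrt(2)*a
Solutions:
 f(a) = C1*exp(2^(5/6)*a*(-k)^(1/3)/2) + C2*exp(2^(5/6)*a*(-k)^(1/3)*(-1 + sqrt(3)*I)/4) + C3*exp(-2^(5/6)*a*(-k)^(1/3)*(1 + sqrt(3)*I)/4) - sqrt(3)*a^2/k - sqrt(2)*a/k


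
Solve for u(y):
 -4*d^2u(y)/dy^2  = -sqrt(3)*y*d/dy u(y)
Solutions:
 u(y) = C1 + C2*erfi(sqrt(2)*3^(1/4)*y/4)


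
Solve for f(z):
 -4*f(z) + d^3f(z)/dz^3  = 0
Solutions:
 f(z) = C3*exp(2^(2/3)*z) + (C1*sin(2^(2/3)*sqrt(3)*z/2) + C2*cos(2^(2/3)*sqrt(3)*z/2))*exp(-2^(2/3)*z/2)


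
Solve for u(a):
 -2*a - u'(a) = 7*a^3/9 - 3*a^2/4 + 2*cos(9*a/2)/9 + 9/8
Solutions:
 u(a) = C1 - 7*a^4/36 + a^3/4 - a^2 - 9*a/8 - 4*sin(9*a/2)/81


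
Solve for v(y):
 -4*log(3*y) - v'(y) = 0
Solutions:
 v(y) = C1 - 4*y*log(y) - y*log(81) + 4*y


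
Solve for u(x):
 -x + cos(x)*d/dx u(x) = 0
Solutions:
 u(x) = C1 + Integral(x/cos(x), x)


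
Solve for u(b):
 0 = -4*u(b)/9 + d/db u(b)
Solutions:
 u(b) = C1*exp(4*b/9)


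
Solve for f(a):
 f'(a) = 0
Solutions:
 f(a) = C1


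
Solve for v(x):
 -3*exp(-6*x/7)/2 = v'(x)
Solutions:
 v(x) = C1 + 7*exp(-6*x/7)/4


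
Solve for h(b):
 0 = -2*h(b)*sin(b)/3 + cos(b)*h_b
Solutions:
 h(b) = C1/cos(b)^(2/3)


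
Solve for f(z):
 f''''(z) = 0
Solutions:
 f(z) = C1 + C2*z + C3*z^2 + C4*z^3


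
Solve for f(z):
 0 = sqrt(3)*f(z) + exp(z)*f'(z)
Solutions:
 f(z) = C1*exp(sqrt(3)*exp(-z))


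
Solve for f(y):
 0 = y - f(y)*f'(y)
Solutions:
 f(y) = -sqrt(C1 + y^2)
 f(y) = sqrt(C1 + y^2)


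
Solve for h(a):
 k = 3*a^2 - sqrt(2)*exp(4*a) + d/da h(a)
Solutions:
 h(a) = C1 - a^3 + a*k + sqrt(2)*exp(4*a)/4


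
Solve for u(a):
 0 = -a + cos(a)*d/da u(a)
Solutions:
 u(a) = C1 + Integral(a/cos(a), a)


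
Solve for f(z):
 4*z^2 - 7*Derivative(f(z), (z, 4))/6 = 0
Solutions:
 f(z) = C1 + C2*z + C3*z^2 + C4*z^3 + z^6/105


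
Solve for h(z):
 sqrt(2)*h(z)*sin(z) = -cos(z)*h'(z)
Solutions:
 h(z) = C1*cos(z)^(sqrt(2))


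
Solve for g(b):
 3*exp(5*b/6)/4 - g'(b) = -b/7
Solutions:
 g(b) = C1 + b^2/14 + 9*exp(5*b/6)/10


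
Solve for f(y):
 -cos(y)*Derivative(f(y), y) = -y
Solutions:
 f(y) = C1 + Integral(y/cos(y), y)


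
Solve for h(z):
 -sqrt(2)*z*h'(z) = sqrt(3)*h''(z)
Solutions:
 h(z) = C1 + C2*erf(6^(3/4)*z/6)


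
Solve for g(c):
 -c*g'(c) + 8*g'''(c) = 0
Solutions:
 g(c) = C1 + Integral(C2*airyai(c/2) + C3*airybi(c/2), c)


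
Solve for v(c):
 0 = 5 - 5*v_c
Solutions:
 v(c) = C1 + c


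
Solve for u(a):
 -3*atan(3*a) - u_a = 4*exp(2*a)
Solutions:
 u(a) = C1 - 3*a*atan(3*a) - 2*exp(2*a) + log(9*a^2 + 1)/2


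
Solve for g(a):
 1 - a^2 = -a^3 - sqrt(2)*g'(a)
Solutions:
 g(a) = C1 - sqrt(2)*a^4/8 + sqrt(2)*a^3/6 - sqrt(2)*a/2


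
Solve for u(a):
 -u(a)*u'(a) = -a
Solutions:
 u(a) = -sqrt(C1 + a^2)
 u(a) = sqrt(C1 + a^2)


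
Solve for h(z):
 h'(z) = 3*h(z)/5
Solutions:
 h(z) = C1*exp(3*z/5)


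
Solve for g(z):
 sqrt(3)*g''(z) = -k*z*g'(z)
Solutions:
 g(z) = Piecewise((-sqrt(2)*3^(1/4)*sqrt(pi)*C1*erf(sqrt(2)*3^(3/4)*sqrt(k)*z/6)/(2*sqrt(k)) - C2, (k > 0) | (k < 0)), (-C1*z - C2, True))


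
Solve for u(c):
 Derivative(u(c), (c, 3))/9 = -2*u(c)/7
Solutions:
 u(c) = C3*exp(c*(-18^(1/3)*7^(2/3) + 3*2^(1/3)*21^(2/3))/28)*sin(3*2^(1/3)*3^(1/6)*7^(2/3)*c/14) + C4*exp(c*(-18^(1/3)*7^(2/3) + 3*2^(1/3)*21^(2/3))/28)*cos(3*2^(1/3)*3^(1/6)*7^(2/3)*c/14) + C5*exp(-c*(18^(1/3)*7^(2/3) + 3*2^(1/3)*21^(2/3))/28) + (C1*sin(3*2^(1/3)*3^(1/6)*7^(2/3)*c/14) + C2*cos(3*2^(1/3)*3^(1/6)*7^(2/3)*c/14))*exp(18^(1/3)*7^(2/3)*c/14)


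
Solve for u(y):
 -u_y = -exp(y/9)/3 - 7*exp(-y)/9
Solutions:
 u(y) = C1 + 3*exp(y/9) - 7*exp(-y)/9


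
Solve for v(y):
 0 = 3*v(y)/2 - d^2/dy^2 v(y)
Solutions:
 v(y) = C1*exp(-sqrt(6)*y/2) + C2*exp(sqrt(6)*y/2)


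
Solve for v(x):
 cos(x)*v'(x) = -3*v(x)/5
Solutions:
 v(x) = C1*(sin(x) - 1)^(3/10)/(sin(x) + 1)^(3/10)


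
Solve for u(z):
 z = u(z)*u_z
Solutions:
 u(z) = -sqrt(C1 + z^2)
 u(z) = sqrt(C1 + z^2)


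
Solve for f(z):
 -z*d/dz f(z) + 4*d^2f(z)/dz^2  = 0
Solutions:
 f(z) = C1 + C2*erfi(sqrt(2)*z/4)


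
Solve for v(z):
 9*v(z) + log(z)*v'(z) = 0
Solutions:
 v(z) = C1*exp(-9*li(z))


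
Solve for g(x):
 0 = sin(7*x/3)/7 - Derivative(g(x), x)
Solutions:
 g(x) = C1 - 3*cos(7*x/3)/49


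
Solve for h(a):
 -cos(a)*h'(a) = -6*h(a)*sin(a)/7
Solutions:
 h(a) = C1/cos(a)^(6/7)


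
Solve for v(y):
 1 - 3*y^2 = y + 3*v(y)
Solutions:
 v(y) = -y^2 - y/3 + 1/3


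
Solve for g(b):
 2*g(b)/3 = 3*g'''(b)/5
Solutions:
 g(b) = C3*exp(30^(1/3)*b/3) + (C1*sin(10^(1/3)*3^(5/6)*b/6) + C2*cos(10^(1/3)*3^(5/6)*b/6))*exp(-30^(1/3)*b/6)


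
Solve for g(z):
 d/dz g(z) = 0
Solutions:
 g(z) = C1


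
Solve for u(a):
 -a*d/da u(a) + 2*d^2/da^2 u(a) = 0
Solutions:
 u(a) = C1 + C2*erfi(a/2)


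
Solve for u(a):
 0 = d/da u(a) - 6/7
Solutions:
 u(a) = C1 + 6*a/7


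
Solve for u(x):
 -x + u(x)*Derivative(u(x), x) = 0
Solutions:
 u(x) = -sqrt(C1 + x^2)
 u(x) = sqrt(C1 + x^2)


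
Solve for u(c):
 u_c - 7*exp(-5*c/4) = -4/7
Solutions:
 u(c) = C1 - 4*c/7 - 28*exp(-5*c/4)/5


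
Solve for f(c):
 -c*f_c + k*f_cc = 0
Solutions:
 f(c) = C1 + C2*erf(sqrt(2)*c*sqrt(-1/k)/2)/sqrt(-1/k)


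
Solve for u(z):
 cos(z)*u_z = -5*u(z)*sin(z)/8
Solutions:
 u(z) = C1*cos(z)^(5/8)


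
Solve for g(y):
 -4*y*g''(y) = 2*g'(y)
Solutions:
 g(y) = C1 + C2*sqrt(y)


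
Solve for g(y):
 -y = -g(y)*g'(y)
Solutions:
 g(y) = -sqrt(C1 + y^2)
 g(y) = sqrt(C1 + y^2)


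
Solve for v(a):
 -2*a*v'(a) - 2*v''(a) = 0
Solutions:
 v(a) = C1 + C2*erf(sqrt(2)*a/2)


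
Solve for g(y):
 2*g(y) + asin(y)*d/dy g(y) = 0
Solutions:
 g(y) = C1*exp(-2*Integral(1/asin(y), y))


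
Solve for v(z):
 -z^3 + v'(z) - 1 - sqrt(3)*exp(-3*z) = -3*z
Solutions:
 v(z) = C1 + z^4/4 - 3*z^2/2 + z - sqrt(3)*exp(-3*z)/3


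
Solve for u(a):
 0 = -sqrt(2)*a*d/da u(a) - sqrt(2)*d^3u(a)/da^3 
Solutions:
 u(a) = C1 + Integral(C2*airyai(-a) + C3*airybi(-a), a)


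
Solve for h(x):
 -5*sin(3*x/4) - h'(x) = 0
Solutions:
 h(x) = C1 + 20*cos(3*x/4)/3


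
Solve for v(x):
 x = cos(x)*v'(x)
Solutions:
 v(x) = C1 + Integral(x/cos(x), x)


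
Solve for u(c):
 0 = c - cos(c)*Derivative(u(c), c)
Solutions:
 u(c) = C1 + Integral(c/cos(c), c)


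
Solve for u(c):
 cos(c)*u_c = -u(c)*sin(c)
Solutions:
 u(c) = C1*cos(c)


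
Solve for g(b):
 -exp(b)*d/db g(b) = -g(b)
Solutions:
 g(b) = C1*exp(-exp(-b))


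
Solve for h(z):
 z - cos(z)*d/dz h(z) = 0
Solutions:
 h(z) = C1 + Integral(z/cos(z), z)


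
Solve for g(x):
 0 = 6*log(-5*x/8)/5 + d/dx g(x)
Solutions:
 g(x) = C1 - 6*x*log(-x)/5 + 6*x*(-log(5) + 1 + 3*log(2))/5


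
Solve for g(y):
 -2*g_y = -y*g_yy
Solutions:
 g(y) = C1 + C2*y^3


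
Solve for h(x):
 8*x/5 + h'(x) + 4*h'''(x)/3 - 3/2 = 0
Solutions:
 h(x) = C1 + C2*sin(sqrt(3)*x/2) + C3*cos(sqrt(3)*x/2) - 4*x^2/5 + 3*x/2


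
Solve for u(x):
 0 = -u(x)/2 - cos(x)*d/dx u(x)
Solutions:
 u(x) = C1*(sin(x) - 1)^(1/4)/(sin(x) + 1)^(1/4)


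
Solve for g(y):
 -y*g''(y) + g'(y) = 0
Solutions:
 g(y) = C1 + C2*y^2


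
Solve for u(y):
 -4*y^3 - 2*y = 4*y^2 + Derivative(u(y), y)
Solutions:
 u(y) = C1 - y^4 - 4*y^3/3 - y^2


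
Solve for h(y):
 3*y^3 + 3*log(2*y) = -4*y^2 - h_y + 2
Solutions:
 h(y) = C1 - 3*y^4/4 - 4*y^3/3 - 3*y*log(y) - 3*y*log(2) + 5*y


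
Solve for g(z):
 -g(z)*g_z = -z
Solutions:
 g(z) = -sqrt(C1 + z^2)
 g(z) = sqrt(C1 + z^2)


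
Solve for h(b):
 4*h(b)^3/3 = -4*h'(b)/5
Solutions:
 h(b) = -sqrt(6)*sqrt(-1/(C1 - 5*b))/2
 h(b) = sqrt(6)*sqrt(-1/(C1 - 5*b))/2


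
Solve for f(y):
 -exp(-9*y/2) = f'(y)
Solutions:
 f(y) = C1 + 2*exp(-9*y/2)/9


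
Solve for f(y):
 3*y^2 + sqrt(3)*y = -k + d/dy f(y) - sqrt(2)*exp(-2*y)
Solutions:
 f(y) = C1 + k*y + y^3 + sqrt(3)*y^2/2 - sqrt(2)*exp(-2*y)/2


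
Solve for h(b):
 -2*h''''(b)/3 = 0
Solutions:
 h(b) = C1 + C2*b + C3*b^2 + C4*b^3


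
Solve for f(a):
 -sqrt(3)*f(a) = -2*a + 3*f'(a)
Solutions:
 f(a) = C1*exp(-sqrt(3)*a/3) + 2*sqrt(3)*a/3 - 2


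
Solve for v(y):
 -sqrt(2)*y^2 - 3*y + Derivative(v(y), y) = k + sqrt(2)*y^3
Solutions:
 v(y) = C1 + k*y + sqrt(2)*y^4/4 + sqrt(2)*y^3/3 + 3*y^2/2


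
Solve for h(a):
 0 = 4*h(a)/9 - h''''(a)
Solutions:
 h(a) = C1*exp(-sqrt(6)*a/3) + C2*exp(sqrt(6)*a/3) + C3*sin(sqrt(6)*a/3) + C4*cos(sqrt(6)*a/3)


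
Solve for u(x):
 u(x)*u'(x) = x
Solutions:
 u(x) = -sqrt(C1 + x^2)
 u(x) = sqrt(C1 + x^2)


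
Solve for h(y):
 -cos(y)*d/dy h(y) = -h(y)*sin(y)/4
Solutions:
 h(y) = C1/cos(y)^(1/4)


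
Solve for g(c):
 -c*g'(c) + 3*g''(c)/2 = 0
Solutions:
 g(c) = C1 + C2*erfi(sqrt(3)*c/3)


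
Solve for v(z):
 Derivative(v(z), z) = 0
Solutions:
 v(z) = C1


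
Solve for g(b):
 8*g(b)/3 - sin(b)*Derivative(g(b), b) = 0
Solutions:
 g(b) = C1*(cos(b) - 1)^(4/3)/(cos(b) + 1)^(4/3)


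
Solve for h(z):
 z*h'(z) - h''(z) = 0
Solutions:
 h(z) = C1 + C2*erfi(sqrt(2)*z/2)


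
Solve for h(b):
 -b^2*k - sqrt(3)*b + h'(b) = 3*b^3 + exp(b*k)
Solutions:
 h(b) = C1 + 3*b^4/4 + b^3*k/3 + sqrt(3)*b^2/2 + exp(b*k)/k


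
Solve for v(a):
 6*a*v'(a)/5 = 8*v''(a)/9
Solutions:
 v(a) = C1 + C2*erfi(3*sqrt(30)*a/20)


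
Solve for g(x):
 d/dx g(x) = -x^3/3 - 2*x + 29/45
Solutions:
 g(x) = C1 - x^4/12 - x^2 + 29*x/45


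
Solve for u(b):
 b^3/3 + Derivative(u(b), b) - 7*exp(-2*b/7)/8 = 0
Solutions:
 u(b) = C1 - b^4/12 - 49*exp(-2*b/7)/16


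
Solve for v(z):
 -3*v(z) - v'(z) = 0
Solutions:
 v(z) = C1*exp(-3*z)


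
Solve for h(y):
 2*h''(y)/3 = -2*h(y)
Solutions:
 h(y) = C1*sin(sqrt(3)*y) + C2*cos(sqrt(3)*y)


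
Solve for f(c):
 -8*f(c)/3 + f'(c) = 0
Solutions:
 f(c) = C1*exp(8*c/3)


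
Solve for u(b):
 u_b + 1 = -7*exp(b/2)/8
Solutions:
 u(b) = C1 - b - 7*exp(b/2)/4


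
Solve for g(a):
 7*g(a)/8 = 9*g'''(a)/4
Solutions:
 g(a) = C3*exp(84^(1/3)*a/6) + (C1*sin(28^(1/3)*3^(5/6)*a/12) + C2*cos(28^(1/3)*3^(5/6)*a/12))*exp(-84^(1/3)*a/12)


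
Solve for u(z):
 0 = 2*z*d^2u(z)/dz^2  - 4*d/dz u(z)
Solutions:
 u(z) = C1 + C2*z^3


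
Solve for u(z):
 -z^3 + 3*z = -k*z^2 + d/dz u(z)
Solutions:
 u(z) = C1 + k*z^3/3 - z^4/4 + 3*z^2/2


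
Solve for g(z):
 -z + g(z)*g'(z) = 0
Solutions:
 g(z) = -sqrt(C1 + z^2)
 g(z) = sqrt(C1 + z^2)


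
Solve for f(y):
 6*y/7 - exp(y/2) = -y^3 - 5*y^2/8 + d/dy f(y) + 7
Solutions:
 f(y) = C1 + y^4/4 + 5*y^3/24 + 3*y^2/7 - 7*y - 2*exp(y/2)


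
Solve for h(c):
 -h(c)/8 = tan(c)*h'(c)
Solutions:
 h(c) = C1/sin(c)^(1/8)


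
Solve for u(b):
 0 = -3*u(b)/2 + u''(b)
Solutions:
 u(b) = C1*exp(-sqrt(6)*b/2) + C2*exp(sqrt(6)*b/2)


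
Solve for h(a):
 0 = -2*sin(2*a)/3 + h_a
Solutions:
 h(a) = C1 - cos(2*a)/3


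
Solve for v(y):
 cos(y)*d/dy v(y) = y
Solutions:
 v(y) = C1 + Integral(y/cos(y), y)


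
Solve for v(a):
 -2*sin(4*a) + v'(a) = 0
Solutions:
 v(a) = C1 - cos(4*a)/2


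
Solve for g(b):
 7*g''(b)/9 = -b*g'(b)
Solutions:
 g(b) = C1 + C2*erf(3*sqrt(14)*b/14)


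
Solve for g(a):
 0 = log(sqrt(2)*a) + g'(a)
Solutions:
 g(a) = C1 - a*log(a) - a*log(2)/2 + a


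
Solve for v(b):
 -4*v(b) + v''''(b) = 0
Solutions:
 v(b) = C1*exp(-sqrt(2)*b) + C2*exp(sqrt(2)*b) + C3*sin(sqrt(2)*b) + C4*cos(sqrt(2)*b)


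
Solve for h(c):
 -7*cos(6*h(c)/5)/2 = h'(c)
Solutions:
 7*c/2 - 5*log(sin(6*h(c)/5) - 1)/12 + 5*log(sin(6*h(c)/5) + 1)/12 = C1


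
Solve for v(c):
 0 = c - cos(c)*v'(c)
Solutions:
 v(c) = C1 + Integral(c/cos(c), c)


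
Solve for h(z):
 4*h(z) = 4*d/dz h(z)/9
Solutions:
 h(z) = C1*exp(9*z)


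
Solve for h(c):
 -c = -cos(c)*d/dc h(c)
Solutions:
 h(c) = C1 + Integral(c/cos(c), c)


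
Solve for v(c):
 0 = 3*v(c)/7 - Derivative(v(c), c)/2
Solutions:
 v(c) = C1*exp(6*c/7)


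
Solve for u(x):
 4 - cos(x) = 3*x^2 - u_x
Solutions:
 u(x) = C1 + x^3 - 4*x + sin(x)


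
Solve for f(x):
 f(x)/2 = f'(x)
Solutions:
 f(x) = C1*exp(x/2)


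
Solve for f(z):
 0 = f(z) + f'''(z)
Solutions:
 f(z) = C3*exp(-z) + (C1*sin(sqrt(3)*z/2) + C2*cos(sqrt(3)*z/2))*exp(z/2)


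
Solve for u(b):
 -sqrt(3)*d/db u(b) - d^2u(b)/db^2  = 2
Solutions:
 u(b) = C1 + C2*exp(-sqrt(3)*b) - 2*sqrt(3)*b/3


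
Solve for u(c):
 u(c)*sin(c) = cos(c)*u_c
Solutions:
 u(c) = C1/cos(c)


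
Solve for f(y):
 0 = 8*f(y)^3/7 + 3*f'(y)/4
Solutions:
 f(y) = -sqrt(42)*sqrt(-1/(C1 - 32*y))/2
 f(y) = sqrt(42)*sqrt(-1/(C1 - 32*y))/2


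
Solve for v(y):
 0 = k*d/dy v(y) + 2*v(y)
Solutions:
 v(y) = C1*exp(-2*y/k)


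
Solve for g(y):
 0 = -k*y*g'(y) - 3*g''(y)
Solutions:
 g(y) = Piecewise((-sqrt(6)*sqrt(pi)*C1*erf(sqrt(6)*sqrt(k)*y/6)/(2*sqrt(k)) - C2, (k > 0) | (k < 0)), (-C1*y - C2, True))


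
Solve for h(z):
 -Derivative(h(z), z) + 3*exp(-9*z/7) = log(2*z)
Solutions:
 h(z) = C1 - z*log(z) + z*(1 - log(2)) - 7*exp(-9*z/7)/3


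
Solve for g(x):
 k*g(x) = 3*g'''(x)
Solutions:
 g(x) = C1*exp(3^(2/3)*k^(1/3)*x/3) + C2*exp(k^(1/3)*x*(-3^(2/3) + 3*3^(1/6)*I)/6) + C3*exp(-k^(1/3)*x*(3^(2/3) + 3*3^(1/6)*I)/6)


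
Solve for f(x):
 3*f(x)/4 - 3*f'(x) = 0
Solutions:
 f(x) = C1*exp(x/4)


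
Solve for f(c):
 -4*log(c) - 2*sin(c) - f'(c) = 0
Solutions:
 f(c) = C1 - 4*c*log(c) + 4*c + 2*cos(c)


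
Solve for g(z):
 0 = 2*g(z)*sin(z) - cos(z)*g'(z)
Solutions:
 g(z) = C1/cos(z)^2


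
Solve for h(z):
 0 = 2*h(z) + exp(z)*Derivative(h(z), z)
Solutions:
 h(z) = C1*exp(2*exp(-z))


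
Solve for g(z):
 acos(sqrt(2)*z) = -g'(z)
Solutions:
 g(z) = C1 - z*acos(sqrt(2)*z) + sqrt(2)*sqrt(1 - 2*z^2)/2


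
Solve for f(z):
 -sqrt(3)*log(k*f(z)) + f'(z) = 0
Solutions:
 li(k*f(z))/k = C1 + sqrt(3)*z


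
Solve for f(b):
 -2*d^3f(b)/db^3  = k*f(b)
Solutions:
 f(b) = C1*exp(2^(2/3)*b*(-k)^(1/3)/2) + C2*exp(2^(2/3)*b*(-k)^(1/3)*(-1 + sqrt(3)*I)/4) + C3*exp(-2^(2/3)*b*(-k)^(1/3)*(1 + sqrt(3)*I)/4)


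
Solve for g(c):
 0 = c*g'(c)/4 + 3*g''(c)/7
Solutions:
 g(c) = C1 + C2*erf(sqrt(42)*c/12)


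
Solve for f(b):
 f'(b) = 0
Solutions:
 f(b) = C1


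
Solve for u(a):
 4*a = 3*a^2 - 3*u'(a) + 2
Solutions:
 u(a) = C1 + a^3/3 - 2*a^2/3 + 2*a/3


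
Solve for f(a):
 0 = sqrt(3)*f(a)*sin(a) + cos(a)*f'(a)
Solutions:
 f(a) = C1*cos(a)^(sqrt(3))


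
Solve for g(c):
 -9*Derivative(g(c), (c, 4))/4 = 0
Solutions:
 g(c) = C1 + C2*c + C3*c^2 + C4*c^3


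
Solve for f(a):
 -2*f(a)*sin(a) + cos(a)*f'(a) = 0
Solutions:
 f(a) = C1/cos(a)^2


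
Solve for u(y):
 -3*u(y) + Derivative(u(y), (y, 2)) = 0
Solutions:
 u(y) = C1*exp(-sqrt(3)*y) + C2*exp(sqrt(3)*y)


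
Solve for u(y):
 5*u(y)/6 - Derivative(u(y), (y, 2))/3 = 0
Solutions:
 u(y) = C1*exp(-sqrt(10)*y/2) + C2*exp(sqrt(10)*y/2)


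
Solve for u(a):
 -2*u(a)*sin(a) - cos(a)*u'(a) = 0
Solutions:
 u(a) = C1*cos(a)^2


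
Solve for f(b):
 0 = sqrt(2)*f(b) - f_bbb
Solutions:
 f(b) = C3*exp(2^(1/6)*b) + (C1*sin(2^(1/6)*sqrt(3)*b/2) + C2*cos(2^(1/6)*sqrt(3)*b/2))*exp(-2^(1/6)*b/2)


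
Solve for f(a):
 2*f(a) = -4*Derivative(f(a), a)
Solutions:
 f(a) = C1*exp(-a/2)


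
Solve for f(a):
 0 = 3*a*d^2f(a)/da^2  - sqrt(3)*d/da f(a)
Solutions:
 f(a) = C1 + C2*a^(sqrt(3)/3 + 1)


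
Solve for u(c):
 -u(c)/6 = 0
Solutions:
 u(c) = 0


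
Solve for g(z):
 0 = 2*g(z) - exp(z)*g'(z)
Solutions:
 g(z) = C1*exp(-2*exp(-z))


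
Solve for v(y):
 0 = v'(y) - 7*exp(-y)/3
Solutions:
 v(y) = C1 - 7*exp(-y)/3


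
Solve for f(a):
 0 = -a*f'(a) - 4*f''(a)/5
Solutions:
 f(a) = C1 + C2*erf(sqrt(10)*a/4)


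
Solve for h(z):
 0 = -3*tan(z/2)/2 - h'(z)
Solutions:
 h(z) = C1 + 3*log(cos(z/2))


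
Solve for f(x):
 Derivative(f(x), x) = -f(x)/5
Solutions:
 f(x) = C1*exp(-x/5)


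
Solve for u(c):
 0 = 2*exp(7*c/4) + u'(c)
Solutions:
 u(c) = C1 - 8*exp(7*c/4)/7


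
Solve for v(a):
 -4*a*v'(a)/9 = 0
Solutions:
 v(a) = C1


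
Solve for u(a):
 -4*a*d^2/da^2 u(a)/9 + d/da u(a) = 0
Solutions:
 u(a) = C1 + C2*a^(13/4)


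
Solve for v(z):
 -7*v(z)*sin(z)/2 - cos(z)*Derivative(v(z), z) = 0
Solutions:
 v(z) = C1*cos(z)^(7/2)


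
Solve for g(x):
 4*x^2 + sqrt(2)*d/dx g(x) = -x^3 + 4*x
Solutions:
 g(x) = C1 - sqrt(2)*x^4/8 - 2*sqrt(2)*x^3/3 + sqrt(2)*x^2


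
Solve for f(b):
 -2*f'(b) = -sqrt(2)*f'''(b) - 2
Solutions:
 f(b) = C1 + C2*exp(-2^(1/4)*b) + C3*exp(2^(1/4)*b) + b


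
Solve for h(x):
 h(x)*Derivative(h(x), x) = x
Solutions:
 h(x) = -sqrt(C1 + x^2)
 h(x) = sqrt(C1 + x^2)


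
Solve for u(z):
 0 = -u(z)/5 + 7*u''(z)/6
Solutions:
 u(z) = C1*exp(-sqrt(210)*z/35) + C2*exp(sqrt(210)*z/35)


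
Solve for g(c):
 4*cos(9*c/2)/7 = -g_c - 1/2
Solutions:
 g(c) = C1 - c/2 - 8*sin(9*c/2)/63


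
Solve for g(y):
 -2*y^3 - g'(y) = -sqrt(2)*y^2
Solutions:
 g(y) = C1 - y^4/2 + sqrt(2)*y^3/3


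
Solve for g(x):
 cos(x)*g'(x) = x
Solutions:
 g(x) = C1 + Integral(x/cos(x), x)


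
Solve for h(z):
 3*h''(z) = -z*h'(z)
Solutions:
 h(z) = C1 + C2*erf(sqrt(6)*z/6)


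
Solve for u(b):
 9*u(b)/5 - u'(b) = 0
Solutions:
 u(b) = C1*exp(9*b/5)


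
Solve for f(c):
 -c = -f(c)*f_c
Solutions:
 f(c) = -sqrt(C1 + c^2)
 f(c) = sqrt(C1 + c^2)


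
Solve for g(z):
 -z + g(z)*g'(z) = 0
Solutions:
 g(z) = -sqrt(C1 + z^2)
 g(z) = sqrt(C1 + z^2)


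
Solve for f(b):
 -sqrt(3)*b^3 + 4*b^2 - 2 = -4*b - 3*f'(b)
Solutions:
 f(b) = C1 + sqrt(3)*b^4/12 - 4*b^3/9 - 2*b^2/3 + 2*b/3


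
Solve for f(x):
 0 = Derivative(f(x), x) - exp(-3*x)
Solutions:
 f(x) = C1 - exp(-3*x)/3


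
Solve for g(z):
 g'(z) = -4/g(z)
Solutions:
 g(z) = -sqrt(C1 - 8*z)
 g(z) = sqrt(C1 - 8*z)


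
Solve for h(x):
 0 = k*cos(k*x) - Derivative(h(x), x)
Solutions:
 h(x) = C1 + sin(k*x)


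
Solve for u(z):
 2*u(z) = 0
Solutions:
 u(z) = 0


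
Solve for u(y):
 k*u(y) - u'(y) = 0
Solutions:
 u(y) = C1*exp(k*y)


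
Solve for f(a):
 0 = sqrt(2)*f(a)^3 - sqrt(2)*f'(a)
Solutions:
 f(a) = -sqrt(2)*sqrt(-1/(C1 + a))/2
 f(a) = sqrt(2)*sqrt(-1/(C1 + a))/2


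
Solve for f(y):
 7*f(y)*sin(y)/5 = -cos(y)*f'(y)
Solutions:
 f(y) = C1*cos(y)^(7/5)


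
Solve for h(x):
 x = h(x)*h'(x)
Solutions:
 h(x) = -sqrt(C1 + x^2)
 h(x) = sqrt(C1 + x^2)


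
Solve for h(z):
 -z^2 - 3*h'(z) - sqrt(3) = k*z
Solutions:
 h(z) = C1 - k*z^2/6 - z^3/9 - sqrt(3)*z/3
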